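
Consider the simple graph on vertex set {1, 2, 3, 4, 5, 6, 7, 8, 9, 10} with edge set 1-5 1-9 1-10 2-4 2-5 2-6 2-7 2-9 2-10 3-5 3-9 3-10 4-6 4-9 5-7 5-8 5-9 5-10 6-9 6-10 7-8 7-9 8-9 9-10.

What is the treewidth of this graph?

3

A width-3 tree decomposition is:
Bags: B1 = {2, 5, 9, 10}  B2 = {2, 6, 9, 10}  B3 = {3, 5, 9, 10}  B4 = {2, 4, 6, 9}  B5 = {1, 5, 9, 10}  B6 = {2, 5, 7, 9}  B7 = {5, 7, 8, 9}
Tree: B1–B2, B1–B3, B2–B4, B1–B5, B1–B6, B6–B7
Each bag holds 4 vertices, so the decomposition has width 3, which upper-bounds the treewidth. Conversely, {2, 4, 6, 9} is a clique of size 4, and the vertices of any clique must share a bag in every tree decomposition; so some bag has ≥ 4 vertices and tw(G) ≥ 3. Therefore the treewidth is 3.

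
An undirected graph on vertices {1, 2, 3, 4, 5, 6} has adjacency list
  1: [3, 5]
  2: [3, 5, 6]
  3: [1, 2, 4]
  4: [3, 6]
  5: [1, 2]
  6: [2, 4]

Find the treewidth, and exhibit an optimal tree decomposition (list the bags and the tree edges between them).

Every bag has size at most 3, so the width is 3 − 1 = 2 and tw(G) ≤ 2. Since 1–5–2–3–1 is a cycle in G, G is not acyclic. Forests are exactly the graphs of treewidth ≤ 1, so tw(G) ≥ 2. Combining the bounds, tw(G) = 2.

Treewidth 2.
Bags: B1 = {1, 3, 5}  B2 = {2, 3, 5}  B3 = {2, 3, 4}  B4 = {2, 4, 6}
Tree: B1–B2, B2–B3, B3–B4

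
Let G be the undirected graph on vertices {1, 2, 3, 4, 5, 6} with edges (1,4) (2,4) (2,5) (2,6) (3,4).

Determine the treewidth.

1

A width-1 tree decomposition is:
Bags: B1 = {3, 4}  B2 = {1, 4}  B3 = {2, 4}  B4 = {2, 6}  B5 = {2, 5}
Tree: B1–B2, B1–B3, B3–B4, B3–B5
Every bag has size at most 2, so the width is 2 − 1 = 1 and tw(G) ≤ 1. Any graph with an edge has treewidth ≥ 1, and G has the edge 4–3. The upper and lower bounds meet at 1, so that is the treewidth.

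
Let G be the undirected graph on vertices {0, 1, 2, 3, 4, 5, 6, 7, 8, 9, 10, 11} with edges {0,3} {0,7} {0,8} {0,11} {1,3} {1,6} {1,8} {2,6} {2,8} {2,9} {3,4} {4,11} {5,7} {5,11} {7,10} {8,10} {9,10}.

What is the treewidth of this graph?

3

A width-3 tree decomposition is:
Bags: B1 = {1, 2, 6, 9}  B2 = {1, 2, 8, 9}  B3 = {1, 8, 9, 10}  B4 = {1, 3, 8, 10}  B5 = {0, 3, 8, 10}  B6 = {0, 3, 7, 10}  B7 = {0, 3, 4, 7}  B8 = {0, 4, 7, 11}  B9 = {4, 5, 7, 11}
Tree: B1–B2, B2–B3, B3–B4, B4–B5, B5–B6, B6–B7, B7–B8, B8–B9
The largest bag has 4 vertices, giving width 3; this decomposition certifies tw(G) ≤ 3. For the lower bound: the 4 vertex sets {2,6,9}, {1}, {8}, {0,3,7,10} are disjoint, each induces a connected subgraph, and every pair is joined by at least one edge of G. Contracting each set to a single vertex therefore yields K_{4} as a minor, and since treewidth is minor-monotone, tw(G) ≥ tw(K_{4}) = 3. Combining the bounds, tw(G) = 3.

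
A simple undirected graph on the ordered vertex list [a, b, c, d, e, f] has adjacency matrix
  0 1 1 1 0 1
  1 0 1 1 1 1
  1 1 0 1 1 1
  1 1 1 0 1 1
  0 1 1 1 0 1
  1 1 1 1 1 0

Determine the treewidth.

A width-4 tree decomposition is:
Bags: B1 = {b, c, d, e, f}  B2 = {a, b, c, d, f}
Tree: B1–B2
The largest bag has 5 vertices, giving width 4; this decomposition certifies tw(G) ≤ 4. Conversely, {b, c, d, e, f} is a clique of size 5, and the vertices of any clique must share a bag in every tree decomposition; so some bag has ≥ 5 vertices and tw(G) ≥ 4. Combining the bounds, tw(G) = 4.

4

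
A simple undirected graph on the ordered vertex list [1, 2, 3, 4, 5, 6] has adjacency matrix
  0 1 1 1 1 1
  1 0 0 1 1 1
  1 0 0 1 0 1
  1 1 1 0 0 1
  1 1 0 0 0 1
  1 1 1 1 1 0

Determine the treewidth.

3

A width-3 tree decomposition is:
Bags: B1 = {1, 2, 4, 6}  B2 = {1, 2, 5, 6}  B3 = {1, 3, 4, 6}
Tree: B1–B2, B1–B3
Every bag has size at most 4, so the width is 4 − 1 = 3 and tw(G) ≤ 3. For the lower bound, the 4 vertices {1, 2, 4, 6} are pairwise adjacent, and any tree decomposition puts a clique entirely inside one bag — forcing width ≥ 3. Combining the bounds, tw(G) = 3.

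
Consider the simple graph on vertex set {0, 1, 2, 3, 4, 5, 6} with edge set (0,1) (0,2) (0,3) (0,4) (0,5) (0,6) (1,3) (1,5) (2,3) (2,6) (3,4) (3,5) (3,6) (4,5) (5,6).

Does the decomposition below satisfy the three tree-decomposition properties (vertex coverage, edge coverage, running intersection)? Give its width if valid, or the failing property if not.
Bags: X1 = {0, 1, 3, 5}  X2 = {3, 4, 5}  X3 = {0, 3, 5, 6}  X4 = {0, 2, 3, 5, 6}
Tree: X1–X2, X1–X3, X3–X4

A tree decomposition must satisfy three properties: every vertex lies in some bag; for every edge, both endpoints lie together in some bag; and for every vertex, the bags containing it form a connected subtree. Here edge (0,4) lies in no bag, so the decomposition is invalid.

No — edge (0,4) lies in no bag.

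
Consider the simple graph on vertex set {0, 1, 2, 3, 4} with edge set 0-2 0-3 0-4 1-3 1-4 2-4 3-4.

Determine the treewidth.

A width-2 tree decomposition is:
Bags: B1 = {1, 3, 4}  B2 = {0, 3, 4}  B3 = {0, 2, 4}
Tree: B1–B2, B2–B3
Every bag has size at most 3, so the width is 3 − 1 = 2 and tw(G) ≤ 2. For the lower bound, the 3 vertices {0, 2, 4} are pairwise adjacent, and any tree decomposition puts a clique entirely inside one bag — forcing width ≥ 2. Therefore the treewidth is 2.

2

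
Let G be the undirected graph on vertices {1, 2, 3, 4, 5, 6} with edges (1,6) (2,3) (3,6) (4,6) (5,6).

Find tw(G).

1

A width-1 tree decomposition is:
Bags: B1 = {4, 6}  B2 = {3, 6}  B3 = {5, 6}  B4 = {1, 6}  B5 = {2, 3}
Tree: B1–B2, B1–B3, B2–B4, B2–B5
Each bag holds 2 vertices, so the decomposition has width 1, which upper-bounds the treewidth. Since G has at least one edge (e.g. 4–6), it is not an edgeless graph, so tw(G) ≥ 1. Therefore the treewidth is 1.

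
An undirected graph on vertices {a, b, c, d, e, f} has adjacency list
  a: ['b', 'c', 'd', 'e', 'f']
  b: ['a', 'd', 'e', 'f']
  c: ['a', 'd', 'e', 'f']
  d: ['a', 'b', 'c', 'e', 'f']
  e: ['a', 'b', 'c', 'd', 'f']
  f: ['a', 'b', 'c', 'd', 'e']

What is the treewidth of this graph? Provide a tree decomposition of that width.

Treewidth 4.
One optimal decomposition is:
Bags: B1 = {a, c, d, e, f}  B2 = {a, b, d, e, f}
Tree: B1–B2

Each bag holds 5 vertices, so the decomposition has width 4, which upper-bounds the treewidth. On the other hand G contains the 5-clique {a, c, d, e, f}. A clique must lie in a single bag of any decomposition, so no decomposition can have width below 4. Hence tw(G) = 4 exactly.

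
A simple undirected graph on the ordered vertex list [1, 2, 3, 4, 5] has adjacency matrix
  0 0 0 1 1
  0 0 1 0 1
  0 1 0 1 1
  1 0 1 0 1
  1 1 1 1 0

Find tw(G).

2

A width-2 tree decomposition is:
Bags: B1 = {1, 4, 5}  B2 = {3, 4, 5}  B3 = {2, 3, 5}
Tree: B1–B2, B2–B3
The largest bag has 3 vertices, giving width 2; this decomposition certifies tw(G) ≤ 2. For the lower bound, the 3 vertices {1, 4, 5} are pairwise adjacent, and any tree decomposition puts a clique entirely inside one bag — forcing width ≥ 2. Hence tw(G) = 2 exactly.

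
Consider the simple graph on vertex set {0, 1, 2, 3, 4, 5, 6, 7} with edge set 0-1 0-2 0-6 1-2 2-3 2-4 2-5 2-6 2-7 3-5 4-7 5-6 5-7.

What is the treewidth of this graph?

2

A width-2 tree decomposition is:
Bags: B1 = {0, 2, 6}  B2 = {0, 1, 2}  B3 = {2, 5, 6}  B4 = {2, 5, 7}  B5 = {2, 4, 7}  B6 = {2, 3, 5}
Tree: B1–B2, B1–B3, B3–B4, B4–B5, B4–B6
Each bag holds 3 vertices, so the decomposition has width 2, which upper-bounds the treewidth. On the other hand G contains the 3-clique {0, 1, 2}. A clique must lie in a single bag of any decomposition, so no decomposition can have width below 2. The upper and lower bounds meet at 2, so that is the treewidth.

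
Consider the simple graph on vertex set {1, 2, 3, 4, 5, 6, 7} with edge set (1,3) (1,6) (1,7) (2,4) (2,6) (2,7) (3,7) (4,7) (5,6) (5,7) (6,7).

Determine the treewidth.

2

A width-2 tree decomposition is:
Bags: B1 = {5, 6, 7}  B2 = {2, 6, 7}  B3 = {1, 6, 7}  B4 = {1, 3, 7}  B5 = {2, 4, 7}
Tree: B1–B2, B2–B3, B3–B4, B2–B5
Every bag has size at most 3, so the width is 3 − 1 = 2 and tw(G) ≤ 2. For the lower bound, the 3 vertices {1, 3, 7} are pairwise adjacent, and any tree decomposition puts a clique entirely inside one bag — forcing width ≥ 2. Therefore the treewidth is 2.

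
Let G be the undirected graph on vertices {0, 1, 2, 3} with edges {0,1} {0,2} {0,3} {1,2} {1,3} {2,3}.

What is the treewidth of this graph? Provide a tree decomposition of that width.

Treewidth 3.
One optimal decomposition is:
Bags: B1 = {0, 1, 2, 3}
Tree: (single bag)

With just one bag of size 4, the width is 4 − 1 = 3, so tw(G) ≤ 3. On the other hand G contains the 4-clique {0, 1, 2, 3}. A clique must lie in a single bag of any decomposition, so no decomposition can have width below 3. Therefore the treewidth is 3.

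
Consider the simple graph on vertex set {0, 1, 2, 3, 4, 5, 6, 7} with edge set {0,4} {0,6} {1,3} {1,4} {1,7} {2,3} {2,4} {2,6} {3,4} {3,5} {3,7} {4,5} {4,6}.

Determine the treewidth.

A width-2 tree decomposition is:
Bags: B1 = {2, 3, 4}  B2 = {2, 4, 6}  B3 = {1, 3, 4}  B4 = {1, 3, 7}  B5 = {0, 4, 6}  B6 = {3, 4, 5}
Tree: B1–B2, B1–B3, B3–B4, B2–B5, B1–B6
The largest bag has 3 vertices, giving width 2; this decomposition certifies tw(G) ≤ 2. For the lower bound, the 3 vertices {0, 4, 6} are pairwise adjacent, and any tree decomposition puts a clique entirely inside one bag — forcing width ≥ 2. The upper and lower bounds meet at 2, so that is the treewidth.

2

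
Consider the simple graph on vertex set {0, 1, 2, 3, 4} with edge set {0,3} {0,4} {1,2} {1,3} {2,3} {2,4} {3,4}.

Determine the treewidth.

2

A width-2 tree decomposition is:
Bags: B1 = {2, 3, 4}  B2 = {0, 3, 4}  B3 = {1, 2, 3}
Tree: B1–B2, B1–B3
Each bag holds 3 vertices, so the decomposition has width 2, which upper-bounds the treewidth. Conversely, {0, 3, 4} is a clique of size 3, and the vertices of any clique must share a bag in every tree decomposition; so some bag has ≥ 3 vertices and tw(G) ≥ 2. Hence tw(G) = 2 exactly.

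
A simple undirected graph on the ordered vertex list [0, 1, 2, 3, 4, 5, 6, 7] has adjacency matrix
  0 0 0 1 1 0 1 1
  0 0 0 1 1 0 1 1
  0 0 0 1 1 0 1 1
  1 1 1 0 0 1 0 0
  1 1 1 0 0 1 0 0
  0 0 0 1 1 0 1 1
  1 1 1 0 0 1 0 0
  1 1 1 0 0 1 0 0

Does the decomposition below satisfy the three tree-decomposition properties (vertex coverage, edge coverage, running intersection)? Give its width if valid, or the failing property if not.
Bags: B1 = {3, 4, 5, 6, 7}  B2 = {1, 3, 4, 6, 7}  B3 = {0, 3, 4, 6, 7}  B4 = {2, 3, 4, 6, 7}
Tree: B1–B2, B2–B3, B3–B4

Every vertex of G appears in some bag (union = {0, 1, 2, 3, 4, 5, 6, 7}); every edge is covered by a bag; and for each vertex v the set of bags containing v is connected in the bag tree. The decomposition is therefore valid. The largest bag has 5 vertices, so the width is 4.

Yes; width 4.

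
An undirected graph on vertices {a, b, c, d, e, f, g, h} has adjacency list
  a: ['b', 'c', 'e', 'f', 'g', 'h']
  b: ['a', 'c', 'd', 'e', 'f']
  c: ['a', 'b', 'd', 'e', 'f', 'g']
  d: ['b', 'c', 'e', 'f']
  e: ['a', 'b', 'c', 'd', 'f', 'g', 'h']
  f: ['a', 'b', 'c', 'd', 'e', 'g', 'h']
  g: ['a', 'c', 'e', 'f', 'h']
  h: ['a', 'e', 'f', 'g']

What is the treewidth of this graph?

4

A width-4 tree decomposition is:
Bags: B1 = {a, e, f, g, h}  B2 = {a, c, e, f, g}  B3 = {a, b, c, e, f}  B4 = {b, c, d, e, f}
Tree: B1–B2, B2–B3, B3–B4
The largest bag has 5 vertices, giving width 4; this decomposition certifies tw(G) ≤ 4. On the other hand G contains the 5-clique {a, e, f, g, h}. A clique must lie in a single bag of any decomposition, so no decomposition can have width below 4. Hence tw(G) = 4 exactly.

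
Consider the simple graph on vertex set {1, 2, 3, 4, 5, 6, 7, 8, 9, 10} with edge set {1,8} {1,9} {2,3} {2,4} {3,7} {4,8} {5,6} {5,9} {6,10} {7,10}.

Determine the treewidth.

2

A width-2 tree decomposition is:
Bags: B1 = {5, 6, 10}  B2 = {5, 9, 10}  B3 = {1, 9, 10}  B4 = {1, 8, 10}  B5 = {4, 8, 10}  B6 = {2, 4, 10}  B7 = {2, 3, 10}  B8 = {3, 7, 10}
Tree: B1–B2, B2–B3, B3–B4, B4–B5, B5–B6, B6–B7, B7–B8
Each bag holds 3 vertices, so the decomposition has width 2, which upper-bounds the treewidth. For the lower bound, G contains the cycle 10–6–5–9–1–8–4–2–3–7–10, so G is not a forest; only forests have treewidth ≤ 1, hence tw(G) ≥ 2. The upper and lower bounds meet at 2, so that is the treewidth.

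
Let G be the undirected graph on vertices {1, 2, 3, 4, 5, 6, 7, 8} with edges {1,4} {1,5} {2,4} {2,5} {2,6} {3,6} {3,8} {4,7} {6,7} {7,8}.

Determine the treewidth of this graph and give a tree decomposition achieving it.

Treewidth 2.
One optimal decomposition is:
Bags: B1 = {1, 4, 5}  B2 = {2, 4, 5}  B3 = {2, 4, 7}  B4 = {2, 6, 7}  B5 = {6, 7, 8}  B6 = {3, 6, 8}
Tree: B1–B2, B2–B3, B3–B4, B4–B5, B5–B6

Every bag has size at most 3, so the width is 3 − 1 = 2 and tw(G) ≤ 2. For the lower bound, G contains the cycle 1–5–2–4–1, so G is not a forest; only forests have treewidth ≤ 1, hence tw(G) ≥ 2. Hence tw(G) = 2 exactly.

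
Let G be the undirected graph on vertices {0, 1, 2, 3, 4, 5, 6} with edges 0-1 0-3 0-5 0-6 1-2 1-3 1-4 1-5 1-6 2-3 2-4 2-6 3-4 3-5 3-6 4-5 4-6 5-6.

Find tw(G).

4

A width-4 tree decomposition is:
Bags: B1 = {0, 1, 3, 5, 6}  B2 = {1, 3, 4, 5, 6}  B3 = {1, 2, 3, 4, 6}
Tree: B1–B2, B2–B3
The largest bag has 5 vertices, giving width 4; this decomposition certifies tw(G) ≤ 4. On the other hand G contains the 5-clique {0, 1, 3, 5, 6}. A clique must lie in a single bag of any decomposition, so no decomposition can have width below 4. The upper and lower bounds meet at 4, so that is the treewidth.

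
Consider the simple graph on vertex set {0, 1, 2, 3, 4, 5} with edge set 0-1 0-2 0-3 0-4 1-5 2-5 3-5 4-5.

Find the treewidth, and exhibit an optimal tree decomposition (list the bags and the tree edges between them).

Each bag holds 3 vertices, so the decomposition has width 2, which upper-bounds the treewidth. For the lower bound, G contains the cycle 4–0–2–5–4, so G is not a forest; only forests have treewidth ≤ 1, hence tw(G) ≥ 2. Therefore the treewidth is 2.

Treewidth 2.
One optimal decomposition is:
Bags: B1 = {0, 4, 5}  B2 = {0, 2, 5}  B3 = {0, 1, 5}  B4 = {0, 3, 5}
Tree: B1–B2, B2–B3, B3–B4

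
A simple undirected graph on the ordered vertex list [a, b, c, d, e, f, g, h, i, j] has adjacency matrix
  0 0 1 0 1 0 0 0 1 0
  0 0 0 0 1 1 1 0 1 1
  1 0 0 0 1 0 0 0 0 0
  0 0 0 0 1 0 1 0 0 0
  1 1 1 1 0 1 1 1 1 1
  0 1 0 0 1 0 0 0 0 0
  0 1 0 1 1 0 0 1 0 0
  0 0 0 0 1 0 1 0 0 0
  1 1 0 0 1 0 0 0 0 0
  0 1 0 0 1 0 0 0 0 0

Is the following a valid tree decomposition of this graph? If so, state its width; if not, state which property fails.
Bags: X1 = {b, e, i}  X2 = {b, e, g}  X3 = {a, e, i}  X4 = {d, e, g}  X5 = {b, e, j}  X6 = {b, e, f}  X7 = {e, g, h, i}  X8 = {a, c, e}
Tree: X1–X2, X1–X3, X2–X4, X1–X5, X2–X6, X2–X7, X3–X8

A tree decomposition must satisfy three properties: every vertex lies in some bag; for every edge, both endpoints lie together in some bag; and for every vertex, the bags containing it form a connected subtree. Here bags containing vertex i are not connected in the tree, so the decomposition is invalid.

No — bags containing vertex i are not connected in the tree.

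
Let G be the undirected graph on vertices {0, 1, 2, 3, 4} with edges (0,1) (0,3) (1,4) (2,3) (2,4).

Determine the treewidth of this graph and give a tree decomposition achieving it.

Treewidth 2.
One such decomposition:
Bags: B1 = {0, 1, 4}  B2 = {0, 2, 4}  B3 = {0, 2, 3}
Tree: B1–B2, B2–B3

Every bag has size at most 3, so the width is 3 − 1 = 2 and tw(G) ≤ 2. For the lower bound, G contains the cycle 0–1–4–2–3–0, so G is not a forest; only forests have treewidth ≤ 1, hence tw(G) ≥ 2. The upper and lower bounds meet at 2, so that is the treewidth.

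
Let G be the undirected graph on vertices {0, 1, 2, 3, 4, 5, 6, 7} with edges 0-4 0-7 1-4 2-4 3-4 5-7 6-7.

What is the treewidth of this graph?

A width-1 tree decomposition is:
Bags: B1 = {6, 7}  B2 = {0, 7}  B3 = {0, 4}  B4 = {3, 4}  B5 = {2, 4}  B6 = {5, 7}  B7 = {1, 4}
Tree: B1–B2, B2–B3, B3–B4, B3–B5, B2–B6, B3–B7
Every bag has size at most 2, so the width is 2 − 1 = 1 and tw(G) ≤ 1. G has an edge, so its treewidth is at least 1. The upper and lower bounds meet at 1, so that is the treewidth.

1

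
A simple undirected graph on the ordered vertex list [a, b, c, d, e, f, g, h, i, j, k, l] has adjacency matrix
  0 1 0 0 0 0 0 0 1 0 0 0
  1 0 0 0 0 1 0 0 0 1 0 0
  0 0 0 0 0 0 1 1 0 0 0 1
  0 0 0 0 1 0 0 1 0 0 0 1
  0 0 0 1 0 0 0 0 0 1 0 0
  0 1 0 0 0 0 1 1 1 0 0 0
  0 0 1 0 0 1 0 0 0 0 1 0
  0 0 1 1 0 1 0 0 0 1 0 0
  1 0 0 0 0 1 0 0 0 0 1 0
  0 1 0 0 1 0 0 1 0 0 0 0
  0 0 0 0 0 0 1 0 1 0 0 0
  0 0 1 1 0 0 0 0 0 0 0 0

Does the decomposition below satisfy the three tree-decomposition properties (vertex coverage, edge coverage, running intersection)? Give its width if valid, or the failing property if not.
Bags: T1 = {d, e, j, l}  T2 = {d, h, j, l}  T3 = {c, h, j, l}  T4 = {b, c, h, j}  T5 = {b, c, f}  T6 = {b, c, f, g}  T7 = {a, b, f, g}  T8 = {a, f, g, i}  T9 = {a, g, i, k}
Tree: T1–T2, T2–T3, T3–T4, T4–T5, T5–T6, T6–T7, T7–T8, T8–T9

A tree decomposition must satisfy three properties: every vertex lies in some bag; for every edge, both endpoints lie together in some bag; and for every vertex, the bags containing it form a connected subtree. Here edge (h,f) lies in no bag, so the decomposition is invalid.

No — edge (h,f) lies in no bag.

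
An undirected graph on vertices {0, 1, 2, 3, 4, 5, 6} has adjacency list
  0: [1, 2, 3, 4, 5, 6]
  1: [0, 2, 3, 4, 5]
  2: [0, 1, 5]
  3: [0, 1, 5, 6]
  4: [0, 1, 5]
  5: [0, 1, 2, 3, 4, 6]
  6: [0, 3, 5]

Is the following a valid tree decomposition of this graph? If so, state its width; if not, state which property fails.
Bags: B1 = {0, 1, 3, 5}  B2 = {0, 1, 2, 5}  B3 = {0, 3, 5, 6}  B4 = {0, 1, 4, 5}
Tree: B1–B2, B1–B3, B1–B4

Yes; width 3.

Every vertex of G appears in some bag (union = {0, 1, 2, 3, 4, 5, 6}); every edge is covered by a bag; and for each vertex v the set of bags containing v is connected in the bag tree. The decomposition is therefore valid. The largest bag has 4 vertices, so the width is 3.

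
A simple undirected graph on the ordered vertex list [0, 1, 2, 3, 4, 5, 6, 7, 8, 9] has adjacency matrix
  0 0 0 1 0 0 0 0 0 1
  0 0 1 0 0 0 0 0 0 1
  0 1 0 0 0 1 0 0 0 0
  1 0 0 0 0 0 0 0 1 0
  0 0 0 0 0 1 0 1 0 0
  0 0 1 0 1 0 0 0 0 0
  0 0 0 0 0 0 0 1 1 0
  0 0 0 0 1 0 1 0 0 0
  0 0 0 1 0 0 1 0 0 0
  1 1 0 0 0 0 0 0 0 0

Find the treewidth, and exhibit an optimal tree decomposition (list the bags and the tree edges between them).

Every bag has size at most 3, so the width is 3 − 1 = 2 and tw(G) ≤ 2. The edges 0–3–8–6–7–4–5–2–1–9–0 form a cycle, so G is not a tree and its treewidth is at least 2. The upper and lower bounds meet at 2, so that is the treewidth.

Treewidth 2.
One optimal decomposition is:
Bags: B1 = {0, 3, 8}  B2 = {0, 6, 8}  B3 = {0, 6, 7}  B4 = {0, 4, 7}  B5 = {0, 4, 5}  B6 = {0, 2, 5}  B7 = {0, 1, 2}  B8 = {0, 1, 9}
Tree: B1–B2, B2–B3, B3–B4, B4–B5, B5–B6, B6–B7, B7–B8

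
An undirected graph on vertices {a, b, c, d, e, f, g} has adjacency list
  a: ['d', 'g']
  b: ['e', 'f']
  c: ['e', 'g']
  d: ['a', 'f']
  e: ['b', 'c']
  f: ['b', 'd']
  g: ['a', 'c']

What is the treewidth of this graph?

2

A width-2 tree decomposition is:
Bags: B1 = {a, d, g}  B2 = {c, d, g}  B3 = {c, d, e}  B4 = {b, d, e}  B5 = {b, d, f}
Tree: B1–B2, B2–B3, B3–B4, B4–B5
Every bag has size at most 3, so the width is 3 − 1 = 2 and tw(G) ≤ 2. The edges d–a–g–c–e–b–f–d form a cycle, so G is not a tree and its treewidth is at least 2. Therefore the treewidth is 2.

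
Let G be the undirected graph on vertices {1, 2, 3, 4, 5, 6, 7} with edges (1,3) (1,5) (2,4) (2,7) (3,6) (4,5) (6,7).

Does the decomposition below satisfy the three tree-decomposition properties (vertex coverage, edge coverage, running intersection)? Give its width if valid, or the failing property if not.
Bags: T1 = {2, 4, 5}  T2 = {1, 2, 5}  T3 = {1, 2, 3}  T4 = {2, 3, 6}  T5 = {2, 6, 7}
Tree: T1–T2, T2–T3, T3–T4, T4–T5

Yes; width 2.

Checking the three conditions: (i) the bags cover all of {1, 2, 3, 4, 5, 6, 7}; (ii) for each edge, some bag contains both endpoints; (iii) the bags containing any fixed vertex form a subtree. All hold, so the decomposition is valid with width 3 − 1 = 2.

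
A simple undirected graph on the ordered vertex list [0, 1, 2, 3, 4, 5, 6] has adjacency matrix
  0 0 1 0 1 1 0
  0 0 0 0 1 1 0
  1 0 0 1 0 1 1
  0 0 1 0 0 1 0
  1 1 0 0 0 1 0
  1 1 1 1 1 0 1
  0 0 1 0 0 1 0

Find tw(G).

A width-2 tree decomposition is:
Bags: B1 = {2, 3, 5}  B2 = {2, 5, 6}  B3 = {0, 2, 5}  B4 = {0, 4, 5}  B5 = {1, 4, 5}
Tree: B1–B2, B2–B3, B3–B4, B4–B5
Each bag holds 3 vertices, so the decomposition has width 2, which upper-bounds the treewidth. Conversely, {1, 4, 5} is a clique of size 3, and the vertices of any clique must share a bag in every tree decomposition; so some bag has ≥ 3 vertices and tw(G) ≥ 2. Combining the bounds, tw(G) = 2.

2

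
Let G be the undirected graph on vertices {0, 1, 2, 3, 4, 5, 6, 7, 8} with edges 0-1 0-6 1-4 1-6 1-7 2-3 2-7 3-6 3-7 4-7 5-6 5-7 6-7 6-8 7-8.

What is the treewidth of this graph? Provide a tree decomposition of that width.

The largest bag has 3 vertices, giving width 2; this decomposition certifies tw(G) ≤ 2. For the lower bound, the 3 vertices {0, 1, 6} are pairwise adjacent, and any tree decomposition puts a clique entirely inside one bag — forcing width ≥ 2. The upper and lower bounds meet at 2, so that is the treewidth.

Treewidth 2.
One optimal decomposition is:
Bags: B1 = {6, 7, 8}  B2 = {1, 6, 7}  B3 = {0, 1, 6}  B4 = {1, 4, 7}  B5 = {5, 6, 7}  B6 = {3, 6, 7}  B7 = {2, 3, 7}
Tree: B1–B2, B2–B3, B2–B4, B2–B5, B1–B6, B6–B7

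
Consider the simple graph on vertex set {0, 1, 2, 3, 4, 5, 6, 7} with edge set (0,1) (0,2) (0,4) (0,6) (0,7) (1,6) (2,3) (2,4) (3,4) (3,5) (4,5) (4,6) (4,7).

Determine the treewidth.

2

A width-2 tree decomposition is:
Bags: B1 = {0, 4, 7}  B2 = {0, 4, 6}  B3 = {0, 2, 4}  B4 = {2, 3, 4}  B5 = {3, 4, 5}  B6 = {0, 1, 6}
Tree: B1–B2, B2–B3, B3–B4, B4–B5, B2–B6
Each bag holds 3 vertices, so the decomposition has width 2, which upper-bounds the treewidth. For the lower bound, the 3 vertices {0, 1, 6} are pairwise adjacent, and any tree decomposition puts a clique entirely inside one bag — forcing width ≥ 2. Hence tw(G) = 2 exactly.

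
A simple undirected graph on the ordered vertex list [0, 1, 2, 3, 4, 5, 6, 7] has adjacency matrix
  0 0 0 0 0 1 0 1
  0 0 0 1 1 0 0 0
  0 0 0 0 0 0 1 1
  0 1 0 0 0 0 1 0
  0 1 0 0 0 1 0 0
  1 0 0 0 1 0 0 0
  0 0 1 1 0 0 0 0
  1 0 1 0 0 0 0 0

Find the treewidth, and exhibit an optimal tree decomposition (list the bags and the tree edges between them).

Each bag holds 3 vertices, so the decomposition has width 2, which upper-bounds the treewidth. For the lower bound, G contains the cycle 2–6–3–1–4–5–0–7–2, so G is not a forest; only forests have treewidth ≤ 1, hence tw(G) ≥ 2. Therefore the treewidth is 2.

Treewidth 2.
Bags: B1 = {2, 3, 6}  B2 = {1, 2, 3}  B3 = {1, 2, 4}  B4 = {2, 4, 5}  B5 = {0, 2, 5}  B6 = {0, 2, 7}
Tree: B1–B2, B2–B3, B3–B4, B4–B5, B5–B6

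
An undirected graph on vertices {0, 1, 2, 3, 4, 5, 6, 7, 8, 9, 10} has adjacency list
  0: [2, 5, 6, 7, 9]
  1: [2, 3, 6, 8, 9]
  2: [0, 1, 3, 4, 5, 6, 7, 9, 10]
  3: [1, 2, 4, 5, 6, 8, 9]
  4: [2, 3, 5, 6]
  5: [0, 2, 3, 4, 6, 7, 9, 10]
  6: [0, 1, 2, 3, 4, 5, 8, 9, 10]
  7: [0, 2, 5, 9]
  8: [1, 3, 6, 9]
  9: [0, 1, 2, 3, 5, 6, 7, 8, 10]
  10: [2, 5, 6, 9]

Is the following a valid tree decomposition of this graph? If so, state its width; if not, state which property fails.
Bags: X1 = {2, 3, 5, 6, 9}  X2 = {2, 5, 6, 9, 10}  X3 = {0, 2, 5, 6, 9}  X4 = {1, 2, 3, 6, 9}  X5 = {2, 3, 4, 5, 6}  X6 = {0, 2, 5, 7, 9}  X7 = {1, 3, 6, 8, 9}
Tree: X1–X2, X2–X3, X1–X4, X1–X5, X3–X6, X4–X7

Yes; width 4.

Every vertex of G appears in some bag (union = {0, 1, 2, 3, 4, 5, 6, 7, 8, 9, 10}); every edge is covered by a bag; and for each vertex v the set of bags containing v is connected in the bag tree. The decomposition is therefore valid. The largest bag has 5 vertices, so the width is 4.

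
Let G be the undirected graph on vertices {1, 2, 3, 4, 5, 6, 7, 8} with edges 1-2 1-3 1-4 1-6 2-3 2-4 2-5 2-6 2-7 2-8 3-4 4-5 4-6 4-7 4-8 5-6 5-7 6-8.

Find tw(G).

3

A width-3 tree decomposition is:
Bags: B1 = {2, 4, 6, 8}  B2 = {2, 4, 5, 6}  B3 = {2, 4, 5, 7}  B4 = {1, 2, 4, 6}  B5 = {1, 2, 3, 4}
Tree: B1–B2, B2–B3, B2–B4, B4–B5
Each bag holds 4 vertices, so the decomposition has width 3, which upper-bounds the treewidth. Conversely, {1, 2, 3, 4} is a clique of size 4, and the vertices of any clique must share a bag in every tree decomposition; so some bag has ≥ 4 vertices and tw(G) ≥ 3. Combining the bounds, tw(G) = 3.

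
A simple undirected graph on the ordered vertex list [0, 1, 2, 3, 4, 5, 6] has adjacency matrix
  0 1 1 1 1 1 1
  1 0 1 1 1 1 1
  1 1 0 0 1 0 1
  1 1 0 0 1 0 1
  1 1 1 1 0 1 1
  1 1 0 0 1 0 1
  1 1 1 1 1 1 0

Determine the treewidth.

A width-4 tree decomposition is:
Bags: B1 = {0, 1, 2, 4, 6}  B2 = {0, 1, 4, 5, 6}  B3 = {0, 1, 3, 4, 6}
Tree: B1–B2, B2–B3
Every bag has size at most 5, so the width is 5 − 1 = 4 and tw(G) ≤ 4. On the other hand G contains the 5-clique {0, 1, 2, 4, 6}. A clique must lie in a single bag of any decomposition, so no decomposition can have width below 4. The upper and lower bounds meet at 4, so that is the treewidth.

4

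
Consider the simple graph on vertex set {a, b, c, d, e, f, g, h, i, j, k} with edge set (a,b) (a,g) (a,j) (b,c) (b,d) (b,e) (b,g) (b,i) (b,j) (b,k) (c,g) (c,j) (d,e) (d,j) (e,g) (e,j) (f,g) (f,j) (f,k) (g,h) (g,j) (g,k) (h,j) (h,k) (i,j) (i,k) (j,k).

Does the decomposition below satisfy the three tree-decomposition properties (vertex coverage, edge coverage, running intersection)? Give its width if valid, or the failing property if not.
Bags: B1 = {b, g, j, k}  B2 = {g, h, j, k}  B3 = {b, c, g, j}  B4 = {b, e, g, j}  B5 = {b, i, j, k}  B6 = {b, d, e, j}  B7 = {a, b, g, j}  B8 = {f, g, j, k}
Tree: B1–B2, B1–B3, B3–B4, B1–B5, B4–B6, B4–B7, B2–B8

Vertex coverage: the bags together contain {a, b, c, d, e, f, g, h, i, j, k}, the full vertex set. Edge coverage: each edge of G has both endpoints in at least one bag. Running intersection: for every vertex, the bags containing it form a connected subtree. All three properties hold, so this is a valid tree decomposition of width max|bag| − 1 = 3, and hence tw(G) ≤ 3.

Yes; width 3.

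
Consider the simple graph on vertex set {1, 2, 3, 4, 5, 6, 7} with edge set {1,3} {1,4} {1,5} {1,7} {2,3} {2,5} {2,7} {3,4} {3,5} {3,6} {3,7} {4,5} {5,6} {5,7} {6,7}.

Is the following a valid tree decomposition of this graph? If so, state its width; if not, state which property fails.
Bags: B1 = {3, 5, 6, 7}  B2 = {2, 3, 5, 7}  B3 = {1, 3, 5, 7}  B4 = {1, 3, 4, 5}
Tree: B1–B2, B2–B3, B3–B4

Yes; width 3.

Checking the three conditions: (i) the bags cover all of {1, 2, 3, 4, 5, 6, 7}; (ii) for each edge, some bag contains both endpoints; (iii) the bags containing any fixed vertex form a subtree. All hold, so the decomposition is valid with width 4 − 1 = 3.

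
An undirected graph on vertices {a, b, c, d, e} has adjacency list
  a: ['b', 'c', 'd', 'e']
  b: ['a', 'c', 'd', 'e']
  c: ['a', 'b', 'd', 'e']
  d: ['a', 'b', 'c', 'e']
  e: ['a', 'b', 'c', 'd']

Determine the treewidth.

4

A width-4 tree decomposition is:
Bags: B1 = {a, b, c, d, e}
Tree: (single bag)
With just one bag of size 5, the width is 5 − 1 = 4, so tw(G) ≤ 4. Conversely, {a, b, c, d, e} is a clique of size 5, and the vertices of any clique must share a bag in every tree decomposition; so some bag has ≥ 5 vertices and tw(G) ≥ 4. Hence tw(G) = 4 exactly.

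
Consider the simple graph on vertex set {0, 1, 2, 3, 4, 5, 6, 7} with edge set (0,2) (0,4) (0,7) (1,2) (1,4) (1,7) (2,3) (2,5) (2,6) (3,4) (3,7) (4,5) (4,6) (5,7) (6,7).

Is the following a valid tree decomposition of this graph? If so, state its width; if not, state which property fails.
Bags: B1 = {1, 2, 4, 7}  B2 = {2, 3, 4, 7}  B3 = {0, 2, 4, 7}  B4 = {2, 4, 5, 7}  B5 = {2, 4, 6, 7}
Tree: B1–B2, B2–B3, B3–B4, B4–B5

Yes; width 3.

Every vertex of G appears in some bag (union = {0, 1, 2, 3, 4, 5, 6, 7}); every edge is covered by a bag; and for each vertex v the set of bags containing v is connected in the bag tree. The decomposition is therefore valid. The largest bag has 4 vertices, so the width is 3.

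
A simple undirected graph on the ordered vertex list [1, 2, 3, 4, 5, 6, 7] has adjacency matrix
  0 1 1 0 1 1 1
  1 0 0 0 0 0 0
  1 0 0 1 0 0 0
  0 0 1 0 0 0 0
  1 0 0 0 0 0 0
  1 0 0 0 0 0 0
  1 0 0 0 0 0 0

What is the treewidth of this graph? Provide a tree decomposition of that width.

Treewidth 1.
One such decomposition:
Bags: B1 = {1, 7}  B2 = {1, 6}  B3 = {1, 2}  B4 = {1, 3}  B5 = {1, 5}  B6 = {3, 4}
Tree: B1–B2, B1–B3, B1–B4, B2–B5, B4–B6

Every bag has size at most 2, so the width is 2 − 1 = 1 and tw(G) ≤ 1. Any graph with an edge has treewidth ≥ 1, and G has the edge 1–7. Combining the bounds, tw(G) = 1.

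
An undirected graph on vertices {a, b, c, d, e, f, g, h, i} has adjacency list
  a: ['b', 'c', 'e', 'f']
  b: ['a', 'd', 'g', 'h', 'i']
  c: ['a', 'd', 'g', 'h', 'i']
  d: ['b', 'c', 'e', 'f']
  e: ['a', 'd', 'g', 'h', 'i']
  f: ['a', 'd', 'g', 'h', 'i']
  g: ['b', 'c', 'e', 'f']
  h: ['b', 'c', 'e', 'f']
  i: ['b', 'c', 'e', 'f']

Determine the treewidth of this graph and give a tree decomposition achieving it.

Treewidth 4.
Bags: B1 = {b, c, e, f, h}  B2 = {b, c, e, f, g}  B3 = {b, c, d, e, f}  B4 = {b, c, e, f, i}  B5 = {a, b, c, e, f}
Tree: B1–B2, B2–B3, B3–B4, B4–B5

The largest bag has 5 vertices, giving width 4; this decomposition certifies tw(G) ≤ 4. For the lower bound: the 5 vertex sets {f,h}, {b,g}, {d,e}, {c}, {i} are disjoint, each induces a connected subgraph, and every pair is joined by at least one edge of G. Contracting each set to a single vertex therefore yields K_{5} as a minor, and since treewidth is minor-monotone, tw(G) ≥ tw(K_{5}) = 4. The upper and lower bounds meet at 4, so that is the treewidth.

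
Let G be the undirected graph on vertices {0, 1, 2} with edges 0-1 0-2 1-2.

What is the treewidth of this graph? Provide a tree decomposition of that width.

A single bag containing all 3 vertices is trivially a valid decomposition of width 2. On the other hand G contains the 3-clique {0, 1, 2}. A clique must lie in a single bag of any decomposition, so no decomposition can have width below 2. Therefore the treewidth is 2.

Treewidth 2.
Bags: B1 = {0, 1, 2}
Tree: (single bag)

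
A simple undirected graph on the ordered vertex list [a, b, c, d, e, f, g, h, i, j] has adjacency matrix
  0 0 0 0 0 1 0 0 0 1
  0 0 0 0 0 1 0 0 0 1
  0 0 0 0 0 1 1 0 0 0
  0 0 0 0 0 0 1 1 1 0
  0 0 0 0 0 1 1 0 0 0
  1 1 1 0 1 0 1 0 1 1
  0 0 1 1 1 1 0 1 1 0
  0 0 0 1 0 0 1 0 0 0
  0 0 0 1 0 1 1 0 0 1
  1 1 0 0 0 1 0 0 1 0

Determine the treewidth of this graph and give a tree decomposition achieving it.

Treewidth 2.
One such decomposition:
Bags: B1 = {f, g, i}  B2 = {f, i, j}  B3 = {d, g, i}  B4 = {c, f, g}  B5 = {a, f, j}  B6 = {d, g, h}  B7 = {e, f, g}  B8 = {b, f, j}
Tree: B1–B2, B1–B3, B1–B4, B2–B5, B3–B6, B1–B7, B5–B8

Every bag has size at most 3, so the width is 3 − 1 = 2 and tw(G) ≤ 2. For the lower bound, the 3 vertices {d, g, h} are pairwise adjacent, and any tree decomposition puts a clique entirely inside one bag — forcing width ≥ 2. The upper and lower bounds meet at 2, so that is the treewidth.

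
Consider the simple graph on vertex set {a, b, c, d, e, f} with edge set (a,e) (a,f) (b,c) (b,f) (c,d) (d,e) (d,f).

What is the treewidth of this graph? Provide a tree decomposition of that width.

Each bag holds 3 vertices, so the decomposition has width 2, which upper-bounds the treewidth. Since c–b–f–d–c is a cycle in G, G is not acyclic. Forests are exactly the graphs of treewidth ≤ 1, so tw(G) ≥ 2. Hence tw(G) = 2 exactly.

Treewidth 2.
One such decomposition:
Bags: B1 = {b, c, d}  B2 = {b, d, f}  B3 = {d, e, f}  B4 = {a, e, f}
Tree: B1–B2, B2–B3, B3–B4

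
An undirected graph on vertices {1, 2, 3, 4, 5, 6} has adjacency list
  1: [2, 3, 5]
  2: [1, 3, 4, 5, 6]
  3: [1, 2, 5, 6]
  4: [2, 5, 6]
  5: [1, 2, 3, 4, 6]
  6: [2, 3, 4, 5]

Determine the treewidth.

A width-3 tree decomposition is:
Bags: B1 = {2, 4, 5, 6}  B2 = {2, 3, 5, 6}  B3 = {1, 2, 3, 5}
Tree: B1–B2, B2–B3
Each bag holds 4 vertices, so the decomposition has width 3, which upper-bounds the treewidth. For the lower bound, the 4 vertices {1, 2, 3, 5} are pairwise adjacent, and any tree decomposition puts a clique entirely inside one bag — forcing width ≥ 3. Hence tw(G) = 3 exactly.

3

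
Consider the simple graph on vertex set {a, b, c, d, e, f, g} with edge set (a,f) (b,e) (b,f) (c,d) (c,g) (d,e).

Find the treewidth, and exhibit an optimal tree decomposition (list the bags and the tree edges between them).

Each bag holds 2 vertices, so the decomposition has width 1, which upper-bounds the treewidth. Since G has at least one edge (e.g. a–f), it is not an edgeless graph, so tw(G) ≥ 1. The upper and lower bounds meet at 1, so that is the treewidth.

Treewidth 1.
One such decomposition:
Bags: B1 = {a, f}  B2 = {b, f}  B3 = {b, e}  B4 = {d, e}  B5 = {c, d}  B6 = {c, g}
Tree: B1–B2, B2–B3, B3–B4, B4–B5, B5–B6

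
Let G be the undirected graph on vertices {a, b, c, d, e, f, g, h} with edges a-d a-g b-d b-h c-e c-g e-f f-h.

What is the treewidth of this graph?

A width-2 tree decomposition is:
Bags: B1 = {e, f, h}  B2 = {c, e, h}  B3 = {c, g, h}  B4 = {a, g, h}  B5 = {a, d, h}  B6 = {b, d, h}
Tree: B1–B2, B2–B3, B3–B4, B4–B5, B5–B6
The largest bag has 3 vertices, giving width 2; this decomposition certifies tw(G) ≤ 2. Since h–f–e–c–g–a–d–b–h is a cycle in G, G is not acyclic. Forests are exactly the graphs of treewidth ≤ 1, so tw(G) ≥ 2. Combining the bounds, tw(G) = 2.

2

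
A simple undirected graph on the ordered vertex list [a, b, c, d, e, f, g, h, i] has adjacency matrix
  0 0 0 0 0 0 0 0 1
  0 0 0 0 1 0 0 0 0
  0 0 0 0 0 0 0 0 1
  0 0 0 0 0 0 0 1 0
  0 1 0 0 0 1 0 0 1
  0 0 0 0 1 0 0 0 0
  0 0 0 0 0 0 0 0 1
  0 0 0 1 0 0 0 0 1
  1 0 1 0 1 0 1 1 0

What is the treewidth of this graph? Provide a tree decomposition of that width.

Treewidth 1.
One optimal decomposition is:
Bags: B1 = {h, i}  B2 = {d, h}  B3 = {e, i}  B4 = {b, e}  B5 = {e, f}  B6 = {a, i}  B7 = {c, i}  B8 = {g, i}
Tree: B1–B2, B1–B3, B3–B4, B4–B5, B1–B6, B3–B7, B1–B8

Each bag holds 2 vertices, so the decomposition has width 1, which upper-bounds the treewidth. G has an edge, so its treewidth is at least 1. The upper and lower bounds meet at 1, so that is the treewidth.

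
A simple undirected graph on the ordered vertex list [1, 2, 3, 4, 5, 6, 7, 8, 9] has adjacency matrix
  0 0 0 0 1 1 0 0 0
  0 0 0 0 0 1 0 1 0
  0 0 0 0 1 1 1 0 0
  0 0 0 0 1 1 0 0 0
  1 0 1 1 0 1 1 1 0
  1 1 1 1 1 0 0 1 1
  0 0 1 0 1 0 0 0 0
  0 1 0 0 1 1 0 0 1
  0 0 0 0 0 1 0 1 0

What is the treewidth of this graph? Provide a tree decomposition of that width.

Treewidth 2.
One optimal decomposition is:
Bags: B1 = {4, 5, 6}  B2 = {1, 5, 6}  B3 = {3, 5, 6}  B4 = {3, 5, 7}  B5 = {5, 6, 8}  B6 = {6, 8, 9}  B7 = {2, 6, 8}
Tree: B1–B2, B1–B3, B3–B4, B1–B5, B5–B6, B5–B7

Each bag holds 3 vertices, so the decomposition has width 2, which upper-bounds the treewidth. On the other hand G contains the 3-clique {6, 8, 9}. A clique must lie in a single bag of any decomposition, so no decomposition can have width below 2. Hence tw(G) = 2 exactly.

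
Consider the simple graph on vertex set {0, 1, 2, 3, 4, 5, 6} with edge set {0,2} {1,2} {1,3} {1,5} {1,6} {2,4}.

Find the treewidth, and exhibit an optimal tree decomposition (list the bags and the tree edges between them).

The largest bag has 2 vertices, giving width 1; this decomposition certifies tw(G) ≤ 1. G has an edge, so its treewidth is at least 1. Combining the bounds, tw(G) = 1.

Treewidth 1.
One optimal decomposition is:
Bags: B1 = {1, 2}  B2 = {0, 2}  B3 = {2, 4}  B4 = {1, 5}  B5 = {1, 6}  B6 = {1, 3}
Tree: B1–B2, B1–B3, B1–B4, B1–B5, B4–B6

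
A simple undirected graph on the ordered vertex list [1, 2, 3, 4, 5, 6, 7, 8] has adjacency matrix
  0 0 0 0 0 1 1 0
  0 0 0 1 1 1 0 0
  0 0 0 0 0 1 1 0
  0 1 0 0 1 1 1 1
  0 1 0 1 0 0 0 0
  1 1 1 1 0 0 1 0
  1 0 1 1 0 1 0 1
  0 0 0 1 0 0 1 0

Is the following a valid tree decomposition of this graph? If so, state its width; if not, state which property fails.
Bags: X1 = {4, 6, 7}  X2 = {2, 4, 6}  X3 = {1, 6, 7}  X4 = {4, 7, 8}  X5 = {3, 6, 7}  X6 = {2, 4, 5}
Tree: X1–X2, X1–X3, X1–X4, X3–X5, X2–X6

Checking the three conditions: (i) the bags cover all of {1, 2, 3, 4, 5, 6, 7, 8}; (ii) for each edge, some bag contains both endpoints; (iii) the bags containing any fixed vertex form a subtree. All hold, so the decomposition is valid with width 3 − 1 = 2.

Yes; width 2.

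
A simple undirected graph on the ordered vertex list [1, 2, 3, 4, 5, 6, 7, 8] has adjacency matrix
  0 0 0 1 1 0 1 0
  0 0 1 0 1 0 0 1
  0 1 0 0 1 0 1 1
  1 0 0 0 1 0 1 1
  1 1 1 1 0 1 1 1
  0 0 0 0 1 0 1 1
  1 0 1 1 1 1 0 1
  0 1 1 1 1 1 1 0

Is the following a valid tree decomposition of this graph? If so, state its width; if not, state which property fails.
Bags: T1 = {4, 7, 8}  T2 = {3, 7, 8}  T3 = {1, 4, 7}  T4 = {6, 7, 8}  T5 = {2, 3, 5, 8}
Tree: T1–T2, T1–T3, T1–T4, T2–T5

A tree decomposition must satisfy three properties: every vertex lies in some bag; for every edge, both endpoints lie together in some bag; and for every vertex, the bags containing it form a connected subtree. Here edge (5,4) lies in no bag, so the decomposition is invalid.

No — edge (5,4) lies in no bag.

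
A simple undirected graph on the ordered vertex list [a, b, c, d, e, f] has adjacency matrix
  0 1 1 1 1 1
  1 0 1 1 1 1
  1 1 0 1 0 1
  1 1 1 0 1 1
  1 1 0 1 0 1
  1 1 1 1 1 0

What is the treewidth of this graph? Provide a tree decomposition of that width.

Treewidth 4.
One optimal decomposition is:
Bags: B1 = {a, b, d, e, f}  B2 = {a, b, c, d, f}
Tree: B1–B2

Each bag holds 5 vertices, so the decomposition has width 4, which upper-bounds the treewidth. Conversely, {a, b, d, e, f} is a clique of size 5, and the vertices of any clique must share a bag in every tree decomposition; so some bag has ≥ 5 vertices and tw(G) ≥ 4. Hence tw(G) = 4 exactly.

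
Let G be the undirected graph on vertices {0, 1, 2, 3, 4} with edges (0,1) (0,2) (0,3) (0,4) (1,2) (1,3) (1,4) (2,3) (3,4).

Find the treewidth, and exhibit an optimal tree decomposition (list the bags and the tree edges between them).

Treewidth 3.
One such decomposition:
Bags: B1 = {0, 1, 2, 3}  B2 = {0, 1, 3, 4}
Tree: B1–B2

The largest bag has 4 vertices, giving width 3; this decomposition certifies tw(G) ≤ 3. On the other hand G contains the 4-clique {0, 1, 2, 3}. A clique must lie in a single bag of any decomposition, so no decomposition can have width below 3. Combining the bounds, tw(G) = 3.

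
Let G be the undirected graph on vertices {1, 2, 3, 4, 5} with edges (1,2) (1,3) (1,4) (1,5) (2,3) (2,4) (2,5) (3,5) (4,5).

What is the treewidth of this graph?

A width-3 tree decomposition is:
Bags: B1 = {1, 2, 3, 5}  B2 = {1, 2, 4, 5}
Tree: B1–B2
Each bag holds 4 vertices, so the decomposition has width 3, which upper-bounds the treewidth. On the other hand G contains the 4-clique {1, 2, 3, 5}. A clique must lie in a single bag of any decomposition, so no decomposition can have width below 3. Hence tw(G) = 3 exactly.

3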